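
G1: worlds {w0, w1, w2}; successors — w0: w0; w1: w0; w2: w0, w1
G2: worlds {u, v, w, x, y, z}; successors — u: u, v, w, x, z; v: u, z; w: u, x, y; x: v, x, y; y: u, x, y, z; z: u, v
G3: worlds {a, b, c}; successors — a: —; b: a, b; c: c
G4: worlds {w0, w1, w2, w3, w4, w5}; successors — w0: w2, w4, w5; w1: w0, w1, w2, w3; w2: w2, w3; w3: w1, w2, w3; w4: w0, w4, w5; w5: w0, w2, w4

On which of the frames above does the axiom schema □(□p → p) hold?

This is the axiom for shift-reflexivity; its first-order frame correspondent is ∀x ∀y (Rxy → Ryy).
G1: fails — Rw2w1 but not Rw1w1.
G2: fails — Ruv but not Rvv.
G3: fails — Rba but not Raa.
G4: fails — Rw1w0 but not Rw0w0.

none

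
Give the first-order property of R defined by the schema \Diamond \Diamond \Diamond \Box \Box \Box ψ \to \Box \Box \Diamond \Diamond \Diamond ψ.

\forall x \forall y \forall z ((x R^3 y \wedge x R^2 z) \to \exists w (y R^3 w \wedge z R^3 w))

This is a Sahlqvist (Geach-type) schema ◇^3□^3ψ → □^2◇^3ψ.
Minimal-valuation argument: fix x; take any y with xR^3y and any z with xR^2z. Set V(ψ) to the set of worlds R-reachable from y in exactly 3 steps. Then □^3ψ holds at y, so the antecedent holds at x; validity forces ◇^3ψ at z, giving a w with zR^3w and yR^3w.
First-order correspondent: \forall x \forall y \forall z ((x R^3 y \wedge x R^2 z) \to \exists w (y R^3 w \wedge z R^3 w)).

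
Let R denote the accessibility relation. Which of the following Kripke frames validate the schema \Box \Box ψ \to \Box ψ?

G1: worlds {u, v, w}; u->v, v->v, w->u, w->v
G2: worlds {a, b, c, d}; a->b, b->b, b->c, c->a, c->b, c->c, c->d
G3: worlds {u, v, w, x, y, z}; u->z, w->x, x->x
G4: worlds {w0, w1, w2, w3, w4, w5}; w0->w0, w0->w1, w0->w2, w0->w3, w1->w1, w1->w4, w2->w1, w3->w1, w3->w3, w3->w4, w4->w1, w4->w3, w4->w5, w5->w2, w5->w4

G2

Frame correspondent (Sahlqvist): \forall x \forall y (Rxy \to \exists z (Rxz \wedge Rzy)) — i.e. density.
G1: fails — Rwu but no z with Rwz and Rzu.
G2: holds.
G3: fails — Ruz but no t with Rut and Rtz.
G4: fails — Rw5w2 but no z with Rw5z and Rzw2.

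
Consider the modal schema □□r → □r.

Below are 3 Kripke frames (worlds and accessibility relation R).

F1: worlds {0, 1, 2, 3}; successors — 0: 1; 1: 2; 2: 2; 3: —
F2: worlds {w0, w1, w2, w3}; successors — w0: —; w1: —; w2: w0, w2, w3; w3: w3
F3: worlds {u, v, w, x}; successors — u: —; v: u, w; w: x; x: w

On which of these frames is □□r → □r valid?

The schema corresponds to density: ∀x ∀y (Rxy → ∃z (Rxz ∧ Rzy)).
F1: fails — R01 but no z with R0z and Rz1.
F2: holds.
F3: fails — Rxw but no z with Rxz and Rzw.
Valid on: F2.

F2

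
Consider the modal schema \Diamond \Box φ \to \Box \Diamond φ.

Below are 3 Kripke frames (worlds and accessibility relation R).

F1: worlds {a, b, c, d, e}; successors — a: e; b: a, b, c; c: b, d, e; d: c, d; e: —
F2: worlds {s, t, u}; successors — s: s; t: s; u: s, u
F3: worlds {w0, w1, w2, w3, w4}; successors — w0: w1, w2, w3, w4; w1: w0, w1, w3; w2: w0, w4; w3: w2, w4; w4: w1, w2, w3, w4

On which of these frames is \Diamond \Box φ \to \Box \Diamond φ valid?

F2

Frame correspondent (Sahlqvist): \forall x \forall y \forall z (Rxy \wedge Rxz \to \exists w (Ryw \wedge Rzw)) — i.e. convergence.
F1: fails — Rae and Rae but e and e have no common successor.
F2: satisfies the condition.
F3: fails — Rw0w1 and Rw0w3 but w1 and w3 have no common successor.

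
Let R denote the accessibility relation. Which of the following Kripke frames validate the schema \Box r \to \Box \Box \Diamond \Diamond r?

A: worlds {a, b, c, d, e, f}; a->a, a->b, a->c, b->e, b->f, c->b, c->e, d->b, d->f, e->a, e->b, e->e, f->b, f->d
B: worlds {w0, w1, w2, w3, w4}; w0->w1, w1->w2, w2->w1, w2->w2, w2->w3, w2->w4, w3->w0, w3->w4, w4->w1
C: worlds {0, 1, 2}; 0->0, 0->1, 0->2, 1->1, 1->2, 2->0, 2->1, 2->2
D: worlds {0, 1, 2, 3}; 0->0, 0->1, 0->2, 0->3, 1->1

The schema corresponds to a generalized confluence (Geach) condition: \forall x \forall z (x R^2 z \to \exists w (xRw \wedge z R^2 w)).
A: satisfies the condition.
B: fails — w1R²w3 but no w with w1Rw and w3R²w.
C: satisfies the condition.
D: fails — 0R²2 but no w with 0Rw and 2R²w.
Valid on: A, C.

A, C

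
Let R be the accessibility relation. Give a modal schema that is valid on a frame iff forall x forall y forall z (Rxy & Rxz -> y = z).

A defining formula is ◇s → □s (the CD axiom).

◇s → □s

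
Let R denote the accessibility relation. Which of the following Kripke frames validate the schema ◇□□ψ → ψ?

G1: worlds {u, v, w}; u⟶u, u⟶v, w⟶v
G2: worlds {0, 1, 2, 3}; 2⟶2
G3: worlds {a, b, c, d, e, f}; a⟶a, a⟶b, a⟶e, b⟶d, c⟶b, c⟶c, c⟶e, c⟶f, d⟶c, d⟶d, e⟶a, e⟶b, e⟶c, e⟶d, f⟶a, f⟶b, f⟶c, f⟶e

G2

Frame correspondent (Sahlqvist): ∀x ∀y (xRy → ∃w (yR²w ∧ x = w)) — i.e. a generalized confluence (Geach) condition.
G1: fails — uRv but no t with vR²t and u=t.
G2: ✓.
G3: fails — aRb but no w with bR²w and a=w.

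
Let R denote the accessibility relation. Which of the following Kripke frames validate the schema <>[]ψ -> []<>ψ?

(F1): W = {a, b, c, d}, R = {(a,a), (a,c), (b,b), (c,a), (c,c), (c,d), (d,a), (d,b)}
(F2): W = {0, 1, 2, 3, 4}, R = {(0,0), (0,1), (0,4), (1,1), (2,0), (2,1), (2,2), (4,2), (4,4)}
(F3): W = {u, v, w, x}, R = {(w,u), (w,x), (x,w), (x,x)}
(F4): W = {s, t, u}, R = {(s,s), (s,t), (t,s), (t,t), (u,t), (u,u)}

The schema corresponds to convergence: forall x forall y forall z (Rxy & Rxz -> exists w (Ryw & Rzw)).
(F1): fails — Rdb and Rda but b and a have no common successor.
(F2): fails — R01 and R04 but 1 and 4 have no common successor.
(F3): fails — Rwu and Rwu but u and u have no common successor.
(F4): holds.

(F4)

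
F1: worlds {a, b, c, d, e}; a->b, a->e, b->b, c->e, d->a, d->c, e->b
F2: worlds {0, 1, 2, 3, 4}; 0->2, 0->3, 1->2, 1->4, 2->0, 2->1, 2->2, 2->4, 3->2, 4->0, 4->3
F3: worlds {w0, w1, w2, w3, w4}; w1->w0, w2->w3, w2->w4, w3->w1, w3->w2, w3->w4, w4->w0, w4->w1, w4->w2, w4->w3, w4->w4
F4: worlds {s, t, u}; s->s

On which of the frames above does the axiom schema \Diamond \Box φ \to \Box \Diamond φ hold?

F1, F4

This is the axiom for convergence; its first-order frame correspondent is \forall x \forall y \forall z (Rxy \wedge Rxz \to \exists w (Ryw \wedge Rzw)).
F1: condition met.
F2: fails — R21 and R24 but 1 and 4 have no common successor.
F3: fails — Rw1w0 and Rw1w0 but w0 and w0 have no common successor.
F4: condition met.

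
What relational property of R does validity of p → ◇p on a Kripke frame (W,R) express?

reflexivity

Equivalently (dual form): □p → p.
Suppose □p→p is valid. At any x set V(p)={w : Rxw}. Then □p holds at x, so p holds at x, i.e. Rxx.
Conversely, any frame satisfying ∀x Rxx validates the schema.
Frame condition: ∀x Rxx.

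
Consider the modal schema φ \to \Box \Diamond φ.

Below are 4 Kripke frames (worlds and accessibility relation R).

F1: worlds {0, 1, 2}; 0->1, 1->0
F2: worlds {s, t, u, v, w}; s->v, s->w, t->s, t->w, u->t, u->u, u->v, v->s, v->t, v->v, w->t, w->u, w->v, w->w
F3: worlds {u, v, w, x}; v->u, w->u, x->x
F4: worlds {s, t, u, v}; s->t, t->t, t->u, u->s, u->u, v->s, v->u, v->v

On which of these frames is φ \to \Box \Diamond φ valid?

F1

Frame correspondent (Sahlqvist): \forall x \forall y (Rxy \to Ryx) — i.e. symmetry.
F1: holds.
F2: fails — Ruv but not Rvu.
F3: fails — Rvu but not Ruv.
F4: fails — Rus but not Rsu.
Valid on: F1.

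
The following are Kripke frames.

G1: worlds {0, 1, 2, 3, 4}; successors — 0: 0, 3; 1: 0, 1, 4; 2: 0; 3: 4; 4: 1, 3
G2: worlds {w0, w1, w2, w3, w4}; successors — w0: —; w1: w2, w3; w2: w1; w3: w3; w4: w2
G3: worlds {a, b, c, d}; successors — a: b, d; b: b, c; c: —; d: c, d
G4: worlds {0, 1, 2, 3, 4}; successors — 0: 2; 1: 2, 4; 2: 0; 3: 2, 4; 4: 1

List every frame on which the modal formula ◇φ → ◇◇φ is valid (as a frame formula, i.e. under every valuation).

This is the axiom for a generalized confluence (Geach) condition; its first-order frame correspondent is ∀x ∀y (xRy → ∃w (y = w ∧ xR²w)).
G1: fails — 3R4 but no w with 4=w and 3R²w.
G2: fails — w1Rw2 but no w with w2=w and w1R²w.
G3: condition met.
G4: fails — 0R2 but no w with 2=w and 0R²w.

G3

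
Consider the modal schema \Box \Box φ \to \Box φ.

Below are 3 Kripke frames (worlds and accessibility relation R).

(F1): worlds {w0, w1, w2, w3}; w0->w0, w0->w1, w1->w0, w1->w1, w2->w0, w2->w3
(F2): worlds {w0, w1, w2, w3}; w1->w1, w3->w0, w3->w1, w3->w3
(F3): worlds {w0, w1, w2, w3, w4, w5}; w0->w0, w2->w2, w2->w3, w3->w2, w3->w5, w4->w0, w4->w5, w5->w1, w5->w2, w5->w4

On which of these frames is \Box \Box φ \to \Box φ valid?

(F2)

The schema corresponds to density: \forall x \forall y (Rxy \to \exists z (Rxz \wedge Rzy)).
(F1): fails — Rw2w3 but no z with Rw2z and Rzw3.
(F2): satisfies the condition.
(F3): fails — Rw3w5 but no z with Rw3z and Rzw5.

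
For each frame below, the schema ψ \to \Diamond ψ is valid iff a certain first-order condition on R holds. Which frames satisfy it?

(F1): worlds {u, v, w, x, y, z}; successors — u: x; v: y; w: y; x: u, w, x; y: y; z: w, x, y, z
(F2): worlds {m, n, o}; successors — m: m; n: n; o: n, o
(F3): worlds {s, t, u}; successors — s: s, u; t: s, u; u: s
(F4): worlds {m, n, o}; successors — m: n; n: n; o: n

(F2)

This is the axiom for reflexivity; its first-order frame correspondent is \forall x Rxx.
(F1): fails — world u does not see itself.
(F2): holds.
(F3): fails — world t does not see itself.
(F4): fails — world m does not see itself.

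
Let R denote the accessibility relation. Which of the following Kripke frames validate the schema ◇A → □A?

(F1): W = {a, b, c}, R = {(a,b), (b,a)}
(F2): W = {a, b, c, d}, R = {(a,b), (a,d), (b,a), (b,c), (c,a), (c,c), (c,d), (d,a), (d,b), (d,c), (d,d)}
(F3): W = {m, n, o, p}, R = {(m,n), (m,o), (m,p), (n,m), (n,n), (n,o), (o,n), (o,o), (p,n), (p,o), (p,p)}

This is the axiom for partial functionality; its first-order frame correspondent is ∀x ∀y ∀z (Rxy ∧ Rxz → y = z).
(F1): holds.
(F2): fails — a sees both b and d.
(F3): fails — m sees both n and o.
Valid on: (F1).

(F1)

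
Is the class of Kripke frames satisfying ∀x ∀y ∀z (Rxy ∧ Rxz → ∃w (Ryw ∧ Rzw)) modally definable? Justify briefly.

Yes: it is convergence, defined by the .2 schema ◇□p → □◇p.
Suppose ◇□p→□◇p is valid. Take Rxy, Rxz and set V(p)={w : Ryw}. Then □p at y so ◇□p at x, so □◇p at x, so ◇p at z, giving w with Rzw and Ryw.

Yes — defined by ◇□p → □◇p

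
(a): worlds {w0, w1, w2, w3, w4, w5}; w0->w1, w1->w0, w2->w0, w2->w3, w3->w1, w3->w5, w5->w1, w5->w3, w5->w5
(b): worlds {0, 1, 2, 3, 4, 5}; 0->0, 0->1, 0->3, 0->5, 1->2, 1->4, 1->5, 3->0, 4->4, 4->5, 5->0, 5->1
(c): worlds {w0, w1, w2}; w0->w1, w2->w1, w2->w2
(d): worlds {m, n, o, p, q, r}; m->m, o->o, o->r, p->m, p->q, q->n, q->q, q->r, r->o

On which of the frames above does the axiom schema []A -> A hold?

none

This is the axiom for reflexivity; its first-order frame correspondent is forall x Rxx.
(a): fails — world w0 does not see itself.
(b): fails — world 1 does not see itself.
(c): fails — world w0 does not see itself.
(d): fails — world n does not see itself.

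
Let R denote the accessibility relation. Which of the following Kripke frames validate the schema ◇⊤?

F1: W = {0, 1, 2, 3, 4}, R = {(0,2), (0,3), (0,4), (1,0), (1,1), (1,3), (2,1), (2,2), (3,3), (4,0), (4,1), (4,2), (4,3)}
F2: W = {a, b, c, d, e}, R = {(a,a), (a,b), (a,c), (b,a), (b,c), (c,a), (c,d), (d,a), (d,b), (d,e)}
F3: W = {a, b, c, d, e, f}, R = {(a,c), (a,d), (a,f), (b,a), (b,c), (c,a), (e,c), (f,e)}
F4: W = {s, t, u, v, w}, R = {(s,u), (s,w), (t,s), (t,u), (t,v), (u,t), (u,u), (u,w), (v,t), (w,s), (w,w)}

Frame correspondent (Sahlqvist): ∀x ∃y Rxy — i.e. seriality.
F1: ✓.
F2: fails — world e has no successor.
F3: fails — world d has no successor.
F4: ✓.

F1, F4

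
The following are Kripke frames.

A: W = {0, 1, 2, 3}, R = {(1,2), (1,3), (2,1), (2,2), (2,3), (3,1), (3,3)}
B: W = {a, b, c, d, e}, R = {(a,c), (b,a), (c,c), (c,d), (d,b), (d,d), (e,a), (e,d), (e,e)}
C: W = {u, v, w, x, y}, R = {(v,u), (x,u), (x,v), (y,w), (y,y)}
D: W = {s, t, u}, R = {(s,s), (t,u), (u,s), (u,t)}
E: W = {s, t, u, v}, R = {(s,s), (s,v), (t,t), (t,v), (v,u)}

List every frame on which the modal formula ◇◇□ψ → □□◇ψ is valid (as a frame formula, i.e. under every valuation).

A

The schema corresponds to a generalized confluence (Geach) condition: ∀x ∀y ∀z ((xR²y ∧ xR²z) → ∃w (yRw ∧ zRw)).
A: holds.
B: fails — cR²b, cR²c but no w with bRw and cRw.
C: fails — xR²u, xR²u but no t with uRt and uRt.
D: fails — tR²s, tR²t but no w with sRw and tRw.
E: fails — sR²s, sR²u but no w with sRw and uRw.
Valid on: A.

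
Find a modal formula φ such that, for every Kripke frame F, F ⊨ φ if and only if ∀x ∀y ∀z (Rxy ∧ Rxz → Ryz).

A defining formula is ◇p → □◇p (the 5 axiom).
Suppose ◇p→□◇p is valid. Take Rxy, Rxz and set V(p)={y}. Then ◇p at x, so □◇p at x, so ◇p at z, so some w with Rzw has p; w=y, i.e. Rzy. By symmetry of the argument, Ryz.

◇p → □◇p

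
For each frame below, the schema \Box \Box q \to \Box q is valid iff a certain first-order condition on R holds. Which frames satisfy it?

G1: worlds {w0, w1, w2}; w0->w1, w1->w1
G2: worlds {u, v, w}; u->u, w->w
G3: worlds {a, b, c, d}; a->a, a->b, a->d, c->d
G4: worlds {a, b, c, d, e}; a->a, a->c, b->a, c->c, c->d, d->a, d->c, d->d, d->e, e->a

G1, G2, G4

The schema corresponds to density: \forall x \forall y (Rxy \to \exists z (Rxz \wedge Rzy)).
G1: ✓.
G2: ✓.
G3: fails — Rcd but no z with Rcz and Rzd.
G4: ✓.
Valid on: G1, G2, G4.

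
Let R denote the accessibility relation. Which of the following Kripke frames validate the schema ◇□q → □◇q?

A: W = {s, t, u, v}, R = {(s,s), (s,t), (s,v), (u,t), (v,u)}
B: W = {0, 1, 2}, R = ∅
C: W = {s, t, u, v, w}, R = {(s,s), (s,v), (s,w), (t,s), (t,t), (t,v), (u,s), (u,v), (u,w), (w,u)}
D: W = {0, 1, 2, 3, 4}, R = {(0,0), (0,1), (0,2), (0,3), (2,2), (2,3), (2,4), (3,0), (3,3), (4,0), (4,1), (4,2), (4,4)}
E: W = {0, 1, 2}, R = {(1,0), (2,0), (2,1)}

B

Frame correspondent (Sahlqvist): ∀x ∀y ∀z (Rxy ∧ Rxz → ∃w (Ryw ∧ Rzw)) — i.e. convergence.
A: fails — Rsv and Rss but v and s have no common successor.
B: condition met.
C: fails — Rsv and Rsv but v and v have no common successor.
D: fails — R00 and R01 but 0 and 1 have no common successor.
E: fails — R10 and R10 but 0 and 0 have no common successor.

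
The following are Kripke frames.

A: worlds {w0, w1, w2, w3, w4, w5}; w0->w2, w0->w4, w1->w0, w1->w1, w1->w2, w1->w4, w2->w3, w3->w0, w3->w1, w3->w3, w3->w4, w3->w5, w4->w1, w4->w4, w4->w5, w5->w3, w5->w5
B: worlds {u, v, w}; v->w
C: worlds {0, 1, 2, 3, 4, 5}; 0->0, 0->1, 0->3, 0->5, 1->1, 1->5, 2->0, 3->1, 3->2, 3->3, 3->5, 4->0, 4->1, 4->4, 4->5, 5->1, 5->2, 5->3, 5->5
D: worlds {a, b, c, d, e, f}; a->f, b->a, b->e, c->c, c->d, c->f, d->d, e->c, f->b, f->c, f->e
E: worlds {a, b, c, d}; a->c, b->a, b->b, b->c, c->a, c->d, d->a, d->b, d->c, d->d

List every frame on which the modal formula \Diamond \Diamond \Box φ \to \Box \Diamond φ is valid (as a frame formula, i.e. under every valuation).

B

This is the axiom for a generalized confluence (Geach) condition; its first-order frame correspondent is \forall x \forall y \forall z ((x R^2 y \wedge xRz) \to \exists w (yRw \wedge zRw)).
A: fails — w0R²w1, w0Rw2 but no w with w1Rw and w2Rw.
B: condition met.
C: fails — 0R²2, 0R1 but no w with 2Rw and 1Rw.
D: fails — bR²f, bRa but no w with fRw and aRw.
E: fails — aR²a, aRc but no w with aRw and cRw.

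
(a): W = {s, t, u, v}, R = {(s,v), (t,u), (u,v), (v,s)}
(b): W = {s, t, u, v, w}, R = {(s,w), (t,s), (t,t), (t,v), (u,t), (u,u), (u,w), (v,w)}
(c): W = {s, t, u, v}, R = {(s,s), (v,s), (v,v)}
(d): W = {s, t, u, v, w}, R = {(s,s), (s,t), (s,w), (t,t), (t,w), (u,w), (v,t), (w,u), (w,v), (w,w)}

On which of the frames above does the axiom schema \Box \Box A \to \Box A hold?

(c), (d)

This is the axiom for density; its first-order frame correspondent is \forall x \forall y (Rxy \to \exists z (Rxz \wedge Rzy)).
(a): fails — Rtu but no z with Rtz and Rzu.
(b): fails — Rvw but no z with Rvz and Rzw.
(c): satisfies the condition.
(d): satisfies the condition.
Valid on: (c), (d).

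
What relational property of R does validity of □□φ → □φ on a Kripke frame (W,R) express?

density: ∀x ∀y (Rxy → ∃z (Rxz ∧ Rzy))

Suppose □□φ→□φ is valid. Take Rxy and set V(φ)={w : xR²w}. Then □□φ at x, so □φ at x, so φ at y, i.e. ∃z(Rxz∧Rzy).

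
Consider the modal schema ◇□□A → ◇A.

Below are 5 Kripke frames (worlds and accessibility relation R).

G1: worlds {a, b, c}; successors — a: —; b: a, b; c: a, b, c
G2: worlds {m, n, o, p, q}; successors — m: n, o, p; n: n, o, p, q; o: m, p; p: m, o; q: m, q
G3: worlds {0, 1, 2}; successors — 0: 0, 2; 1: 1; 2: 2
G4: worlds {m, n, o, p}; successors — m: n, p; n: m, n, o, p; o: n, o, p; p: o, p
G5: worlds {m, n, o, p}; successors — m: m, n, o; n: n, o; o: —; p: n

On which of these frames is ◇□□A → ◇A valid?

G2, G3, G4

Frame correspondent (Sahlqvist): ∀x ∀y (xRy → ∃w (yR²w ∧ xRw)) — i.e. a generalized confluence (Geach) condition.
G1: fails — bRa but no w with aR²w and bRw.
G2: condition met.
G3: condition met.
G4: condition met.
G5: fails — mRo but no w with oR²w and mRw.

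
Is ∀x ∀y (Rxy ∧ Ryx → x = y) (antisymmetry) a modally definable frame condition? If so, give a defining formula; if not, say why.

Any modally definable frame class is closed under surjective bounded morphisms.
The 4-cycle (worlds s,t,u,v with s→t→u→v→s) is antisymmetric. Sending even-indexed worlds to a and odd-indexed worlds to b is a surjective bounded morphism onto the two-world frame with a↔b, which is not antisymmetric.
So the class is not modally definable.

No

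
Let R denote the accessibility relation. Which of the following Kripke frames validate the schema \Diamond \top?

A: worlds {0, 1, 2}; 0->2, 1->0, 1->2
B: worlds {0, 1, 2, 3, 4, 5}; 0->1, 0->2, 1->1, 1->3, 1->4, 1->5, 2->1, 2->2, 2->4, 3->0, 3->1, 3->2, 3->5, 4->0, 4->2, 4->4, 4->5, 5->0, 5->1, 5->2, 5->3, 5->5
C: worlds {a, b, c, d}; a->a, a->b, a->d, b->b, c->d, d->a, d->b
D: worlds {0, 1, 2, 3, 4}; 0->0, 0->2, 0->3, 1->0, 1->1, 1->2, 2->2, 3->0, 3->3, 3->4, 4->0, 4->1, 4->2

This is the axiom for seriality; its first-order frame correspondent is \forall x \exists y Rxy.
A: fails — world 2 has no successor.
B: holds.
C: holds.
D: holds.

B, C, D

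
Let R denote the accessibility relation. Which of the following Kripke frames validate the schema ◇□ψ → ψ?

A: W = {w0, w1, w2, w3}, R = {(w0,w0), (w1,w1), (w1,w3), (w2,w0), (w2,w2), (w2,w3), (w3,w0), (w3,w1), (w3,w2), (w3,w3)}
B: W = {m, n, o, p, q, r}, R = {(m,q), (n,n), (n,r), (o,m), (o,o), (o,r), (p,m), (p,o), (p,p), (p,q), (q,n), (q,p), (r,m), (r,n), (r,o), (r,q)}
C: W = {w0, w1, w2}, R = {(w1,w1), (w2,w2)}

Frame correspondent (Sahlqvist): ∀x ∀y (Rxy → Ryx) — i.e. symmetry.
A: fails — Rw3w0 but not Rw0w3.
B: fails — Rom but not Rmo.
C: satisfies the condition.
Valid on: C.

C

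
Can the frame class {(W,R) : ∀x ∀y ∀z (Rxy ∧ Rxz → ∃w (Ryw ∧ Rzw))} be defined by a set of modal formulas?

The condition is convergence. A defining modal formula is ◇□q → □◇q.
Suppose ◇□q→□◇q is valid. Take Rxy, Rxz and set V(q)={w : Ryw}. Then □q at y so ◇□q at x, so □◇q at x, so ◇q at z, giving w with Rzw and Ryw.

Yes — defined by ◇□q → □◇q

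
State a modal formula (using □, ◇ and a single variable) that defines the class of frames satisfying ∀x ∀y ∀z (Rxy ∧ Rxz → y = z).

A defining formula is ◇s → □s (the CD axiom).
Suppose ◇s→□s is valid. Take Rxy, Rxz and set V(s)={y}. Then ◇s at x, so □s at x, so s at z, i.e. z=y.

◇s → □s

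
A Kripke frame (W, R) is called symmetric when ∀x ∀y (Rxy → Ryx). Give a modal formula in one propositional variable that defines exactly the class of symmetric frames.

r → □◇r

A defining formula is r → □◇r (the B axiom).
Suppose r→□◇r is valid. Take Rxy and set V(r)={x}. Then r at x, so □◇r at x, so ◇r at y, so some z with Ryz has r; z=x, i.e. Ryx.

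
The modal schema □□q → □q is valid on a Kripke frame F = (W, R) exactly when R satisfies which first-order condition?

Suppose □□q→□q is valid. Take Rxy and set V(q)={w : xR²w}. Then □□q at x, so □q at x, so q at y, i.e. ∃z(Rxz∧Rzy).
The converse is a direct semantic check.
So the correspondent is density.

density: ∀x ∀y (Rxy → ∃z (Rxz ∧ Rzy))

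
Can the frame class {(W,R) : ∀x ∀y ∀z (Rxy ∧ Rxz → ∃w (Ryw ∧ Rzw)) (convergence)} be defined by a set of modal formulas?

Yes: it is convergence, defined by the .2 schema ◇□q → □◇q.
Suppose ◇□q→□◇q is valid. Take Rxy, Rxz and set V(q)={w : Ryw}. Then □q at y so ◇□q at x, so □◇q at x, so ◇q at z, giving w with Rzw and Ryw.

Definable; ◇□q → □◇q defines it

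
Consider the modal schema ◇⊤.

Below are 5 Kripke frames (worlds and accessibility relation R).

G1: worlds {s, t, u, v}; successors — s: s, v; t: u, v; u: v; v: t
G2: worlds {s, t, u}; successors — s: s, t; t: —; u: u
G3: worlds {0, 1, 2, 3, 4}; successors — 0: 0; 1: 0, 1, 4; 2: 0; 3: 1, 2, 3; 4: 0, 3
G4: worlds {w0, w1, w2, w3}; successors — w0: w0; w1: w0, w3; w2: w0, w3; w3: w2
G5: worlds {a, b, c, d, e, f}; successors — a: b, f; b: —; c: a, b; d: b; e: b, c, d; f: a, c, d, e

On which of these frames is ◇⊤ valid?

This is the axiom for seriality; its first-order frame correspondent is ∀x ∃y Rxy.
G1: ✓.
G2: fails — world t has no successor.
G3: ✓.
G4: ✓.
G5: fails — world b has no successor.
Valid on: G1, G3, G4.

G1, G3, G4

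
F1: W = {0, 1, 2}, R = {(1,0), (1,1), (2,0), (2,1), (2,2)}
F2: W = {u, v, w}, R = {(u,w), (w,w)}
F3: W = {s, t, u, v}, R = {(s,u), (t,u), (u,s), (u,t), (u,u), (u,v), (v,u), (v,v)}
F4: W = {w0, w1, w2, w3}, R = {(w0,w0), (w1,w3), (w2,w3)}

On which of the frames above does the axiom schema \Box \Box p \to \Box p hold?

This is the axiom for density; its first-order frame correspondent is \forall x \forall y (Rxy \to \exists z (Rxz \wedge Rzy)).
F1: holds.
F2: holds.
F3: holds.
F4: fails — Rw1w3 but no z with Rw1z and Rzw3.

F1, F2, F3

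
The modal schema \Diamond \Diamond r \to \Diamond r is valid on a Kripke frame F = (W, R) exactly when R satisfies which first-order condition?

Replacing r by ¬r and contraposing gives the equivalent schema □r → □□r.
Suppose □r→□□r is valid. Take Rxy, Ryz and set V(r)={w : Rxw}. Then □r at x, so □□r at x, so □r at y, so r at z, i.e. Rxz.

transitivity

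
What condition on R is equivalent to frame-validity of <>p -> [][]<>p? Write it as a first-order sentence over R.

forall x forall y forall z ((xRy & x R^2 z) -> exists w (y = w & zRw))

This is a Sahlqvist (Geach-type) schema ◇^1□^0p → □^2◇^1p.
Minimal-valuation argument: fix x; take any y with xR^1y and any z with xR^2z. Set V(p) to the set of worlds R-reachable from y in exactly 0 steps. Then □^0p holds at y, so the antecedent holds at x; validity forces ◇^1p at z, giving a w with zR^1w and yR^0w.
First-order correspondent: forall x forall y forall z ((xRy & x R^2 z) -> exists w (y = w & zRw)).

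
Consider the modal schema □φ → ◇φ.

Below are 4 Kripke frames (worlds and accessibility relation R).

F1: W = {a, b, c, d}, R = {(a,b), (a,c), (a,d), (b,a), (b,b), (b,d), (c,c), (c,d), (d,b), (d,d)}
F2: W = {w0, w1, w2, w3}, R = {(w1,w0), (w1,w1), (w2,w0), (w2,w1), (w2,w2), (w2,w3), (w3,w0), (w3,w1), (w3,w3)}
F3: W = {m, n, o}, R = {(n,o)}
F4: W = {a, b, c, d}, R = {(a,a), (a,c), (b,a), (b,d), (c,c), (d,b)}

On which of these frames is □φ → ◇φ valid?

This is the axiom for seriality; its first-order frame correspondent is ∀x ∃y Rxy.
F1: condition met.
F2: fails — world w0 has no successor.
F3: fails — world m has no successor.
F4: condition met.

F1, F4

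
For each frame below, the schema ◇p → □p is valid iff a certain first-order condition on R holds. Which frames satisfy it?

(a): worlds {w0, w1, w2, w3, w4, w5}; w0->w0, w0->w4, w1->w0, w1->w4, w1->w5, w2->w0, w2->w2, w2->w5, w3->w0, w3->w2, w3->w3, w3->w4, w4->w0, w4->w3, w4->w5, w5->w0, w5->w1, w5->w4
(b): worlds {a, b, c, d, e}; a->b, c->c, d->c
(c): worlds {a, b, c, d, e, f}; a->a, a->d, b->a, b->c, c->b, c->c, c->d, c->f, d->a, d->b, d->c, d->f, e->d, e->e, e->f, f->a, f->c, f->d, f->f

Frame correspondent (Sahlqvist): ∀x ∀y ∀z (Rxy ∧ Rxz → y = z) — i.e. partial functionality.
(a): fails — w0 sees both w0 and w4.
(b): condition met.
(c): fails — a sees both a and d.
Valid on: (b).

(b)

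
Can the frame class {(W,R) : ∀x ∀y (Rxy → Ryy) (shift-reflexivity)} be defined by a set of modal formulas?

Yes: it is shift-reflexivity, defined by the T□ schema □(□r → r).

Yes — defined by □(□r → r)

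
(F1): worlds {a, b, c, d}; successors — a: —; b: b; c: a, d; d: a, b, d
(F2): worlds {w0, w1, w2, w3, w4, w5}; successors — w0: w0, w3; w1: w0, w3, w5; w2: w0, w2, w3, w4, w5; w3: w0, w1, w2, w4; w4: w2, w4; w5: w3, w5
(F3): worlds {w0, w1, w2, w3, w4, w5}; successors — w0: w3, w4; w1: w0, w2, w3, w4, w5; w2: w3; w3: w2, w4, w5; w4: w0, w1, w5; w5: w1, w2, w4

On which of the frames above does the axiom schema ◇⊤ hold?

(F2), (F3)

This is the axiom for seriality; its first-order frame correspondent is ∀x ∃y Rxy.
(F1): fails — world a has no successor.
(F2): holds.
(F3): holds.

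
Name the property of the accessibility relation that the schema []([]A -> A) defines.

Shift-reflexivity

This schema is the T□ axiom.
Its frame correspondent is shift-reflexivity — forall x forall y (Rxy -> Ryy).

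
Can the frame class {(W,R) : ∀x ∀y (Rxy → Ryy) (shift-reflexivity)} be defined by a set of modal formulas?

Definable; □(□p → p) defines it

Yes: it is shift-reflexivity, defined by the T□ schema □(□p → p).
Suppose □(□p→p) is valid. Take Rxy and set V(p)={w : Ryw}. Then at y, □p holds; since □(□p→p) at x, □p→p at y, so p at y, i.e. Ryy.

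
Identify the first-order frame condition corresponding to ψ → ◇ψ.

This is a form of the T axiom.
Its frame correspondent is reflexivity — ∀x Rxx.

reflexivity: ∀x Rxx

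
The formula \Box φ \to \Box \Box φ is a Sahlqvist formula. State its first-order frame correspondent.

This schema is the 4 axiom.
It corresponds to transitivity: \forall x \forall y \forall z (Rxy \wedge Ryz \to Rxz).

transitivity: \forall x \forall y \forall z (Rxy \wedge Ryz \to Rxz)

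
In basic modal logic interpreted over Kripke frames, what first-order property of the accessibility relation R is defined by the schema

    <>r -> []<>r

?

Suppose ◇r→□◇r is valid. Take Rxy, Rxz and set V(r)={y}. Then ◇r at x, so □◇r at x, so ◇r at z, so some w with Rzw has r; w=y, i.e. Rzy. By symmetry of the argument, Ryz.
Conversely, on a frame with the Euclidean property the schema holds at every world under every valuation.
So the correspondent is the Euclidean property.

the Euclidean property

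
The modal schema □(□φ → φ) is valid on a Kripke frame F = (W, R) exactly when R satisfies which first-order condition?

Suppose □(□φ→φ) is valid. Take Rxy and set V(φ)={w : Ryw}. Then at y, □φ holds; since □(□φ→φ) at x, □φ→φ at y, so φ at y, i.e. Ryy.
Conversely, on a frame with shift-reflexivity the schema holds at every world under every valuation.
Frame condition: ∀x ∀y (Rxy → Ryy).

Shift-reflexivity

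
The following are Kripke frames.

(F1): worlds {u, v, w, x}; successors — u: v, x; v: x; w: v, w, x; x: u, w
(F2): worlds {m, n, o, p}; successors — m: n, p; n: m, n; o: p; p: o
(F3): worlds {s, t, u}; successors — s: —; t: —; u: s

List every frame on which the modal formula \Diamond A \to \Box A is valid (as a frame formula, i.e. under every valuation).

(F3)

This is the axiom for partial functionality; its first-order frame correspondent is \forall x \forall y \forall z (Rxy \wedge Rxz \to y = z).
(F1): fails — u sees both v and x.
(F2): fails — m sees both n and p.
(F3): condition met.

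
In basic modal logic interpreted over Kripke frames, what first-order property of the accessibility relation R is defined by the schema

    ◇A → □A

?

This is the CD axiom.
Its frame correspondent is partial functionality — ∀x ∀y ∀z (Rxy ∧ Rxz → y = z).

partial functionality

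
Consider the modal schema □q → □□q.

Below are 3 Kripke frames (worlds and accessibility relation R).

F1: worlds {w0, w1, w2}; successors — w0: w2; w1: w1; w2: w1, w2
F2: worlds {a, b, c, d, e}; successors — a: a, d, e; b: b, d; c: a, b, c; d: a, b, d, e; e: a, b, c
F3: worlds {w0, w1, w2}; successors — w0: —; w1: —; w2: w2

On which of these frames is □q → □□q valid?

Frame correspondent (Sahlqvist): ∀x ∀y ∀z (Rxy ∧ Ryz → Rxz) — i.e. transitivity.
F1: fails — Rw0w2 and Rw2w1 but not Rw0w1.
F2: fails — Reb and Rbd but not Red.
F3: satisfies the condition.
Valid on: F3.

F3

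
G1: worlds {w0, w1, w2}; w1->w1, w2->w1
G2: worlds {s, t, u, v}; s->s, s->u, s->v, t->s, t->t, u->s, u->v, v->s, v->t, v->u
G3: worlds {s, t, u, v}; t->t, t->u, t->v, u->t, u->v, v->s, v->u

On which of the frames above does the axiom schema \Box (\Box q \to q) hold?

G1

The schema corresponds to shift-reflexivity: \forall x \forall y (Rxy \to Ryy).
G1: ✓.
G2: fails — Ruv but not Rvv.
G3: fails — Ruv but not Rvv.
Valid on: G1.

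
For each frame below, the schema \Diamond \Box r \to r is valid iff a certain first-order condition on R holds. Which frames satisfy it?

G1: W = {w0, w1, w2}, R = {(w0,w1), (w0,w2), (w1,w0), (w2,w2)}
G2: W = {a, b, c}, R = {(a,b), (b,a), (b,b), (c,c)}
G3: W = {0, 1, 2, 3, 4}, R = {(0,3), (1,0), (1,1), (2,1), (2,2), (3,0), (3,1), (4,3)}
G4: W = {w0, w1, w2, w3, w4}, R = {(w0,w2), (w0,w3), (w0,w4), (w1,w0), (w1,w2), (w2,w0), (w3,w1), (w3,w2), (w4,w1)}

G2

The schema corresponds to symmetry: \forall x \forall y (Rxy \to Ryx).
G1: fails — Rw0w2 but not Rw2w0.
G2: satisfies the condition.
G3: fails — R10 but not R01.
G4: fails — Rw1w2 but not Rw2w1.
Valid on: G2.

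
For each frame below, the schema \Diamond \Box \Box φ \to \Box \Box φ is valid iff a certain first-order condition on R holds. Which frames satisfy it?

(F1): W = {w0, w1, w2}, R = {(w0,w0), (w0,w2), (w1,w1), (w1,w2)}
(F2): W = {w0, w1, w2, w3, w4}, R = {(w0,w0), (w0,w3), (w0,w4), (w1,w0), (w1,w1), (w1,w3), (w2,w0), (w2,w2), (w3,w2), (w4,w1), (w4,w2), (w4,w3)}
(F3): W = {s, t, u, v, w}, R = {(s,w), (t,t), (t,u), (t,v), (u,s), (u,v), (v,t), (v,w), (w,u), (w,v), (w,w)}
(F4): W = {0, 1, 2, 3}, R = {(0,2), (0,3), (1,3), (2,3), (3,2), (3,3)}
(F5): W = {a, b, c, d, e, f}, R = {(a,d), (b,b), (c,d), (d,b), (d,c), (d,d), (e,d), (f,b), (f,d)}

The schema corresponds to a generalized confluence (Geach) condition: \forall x \forall y \forall z ((xRy \wedge x R^2 z) \to \exists w (y R^2 w \wedge z = w)).
(F1): fails — w0Rw2, w0R²w0 but no w with w2R²w and w0=w.
(F2): fails — w0Rw3, w0R²w1 but no w with w3R²w and w1=w.
(F3): fails — tRu, tR²s but no w* with uR²w* and s=w*.
(F4): ✓.
(F5): fails — dRb, dR²c but no w with bR²w and c=w.
Valid on: (F4).

(F4)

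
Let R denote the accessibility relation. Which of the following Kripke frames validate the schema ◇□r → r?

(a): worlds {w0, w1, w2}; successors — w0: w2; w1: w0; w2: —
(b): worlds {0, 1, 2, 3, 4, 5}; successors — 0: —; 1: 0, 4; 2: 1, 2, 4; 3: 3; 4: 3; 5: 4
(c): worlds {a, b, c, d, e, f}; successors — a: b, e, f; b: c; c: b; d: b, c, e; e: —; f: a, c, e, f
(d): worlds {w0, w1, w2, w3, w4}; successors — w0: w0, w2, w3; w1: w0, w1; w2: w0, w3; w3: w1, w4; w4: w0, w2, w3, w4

This is the axiom for symmetry; its first-order frame correspondent is ∀x ∀y (Rxy → Ryx).
(a): fails — Rw0w2 but not Rw2w0.
(b): fails — R10 but not R01.
(c): fails — Rdc but not Rcd.
(d): fails — Rw1w0 but not Rw0w1.
Valid on no frame.

none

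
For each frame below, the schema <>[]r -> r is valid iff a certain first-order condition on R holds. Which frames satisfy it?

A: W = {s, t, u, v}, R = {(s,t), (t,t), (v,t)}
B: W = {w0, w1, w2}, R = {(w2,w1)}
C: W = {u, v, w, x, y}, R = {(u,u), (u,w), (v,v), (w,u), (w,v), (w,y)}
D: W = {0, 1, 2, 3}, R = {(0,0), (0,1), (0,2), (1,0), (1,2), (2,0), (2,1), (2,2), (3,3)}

D

This is the axiom for symmetry; its first-order frame correspondent is forall x forall y (Rxy -> Ryx).
A: fails — Rvt but not Rtv.
B: fails — Rw2w1 but not Rw1w2.
C: fails — Rwy but not Ryw.
D: condition met.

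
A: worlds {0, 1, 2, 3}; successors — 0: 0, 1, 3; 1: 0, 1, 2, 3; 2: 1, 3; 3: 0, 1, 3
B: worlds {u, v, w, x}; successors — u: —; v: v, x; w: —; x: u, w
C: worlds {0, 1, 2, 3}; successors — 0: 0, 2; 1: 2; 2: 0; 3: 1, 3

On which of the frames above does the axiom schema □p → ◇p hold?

A, C

The schema corresponds to seriality: ∀x ∃y Rxy.
A: ✓.
B: fails — world u has no successor.
C: ✓.
Valid on: A, C.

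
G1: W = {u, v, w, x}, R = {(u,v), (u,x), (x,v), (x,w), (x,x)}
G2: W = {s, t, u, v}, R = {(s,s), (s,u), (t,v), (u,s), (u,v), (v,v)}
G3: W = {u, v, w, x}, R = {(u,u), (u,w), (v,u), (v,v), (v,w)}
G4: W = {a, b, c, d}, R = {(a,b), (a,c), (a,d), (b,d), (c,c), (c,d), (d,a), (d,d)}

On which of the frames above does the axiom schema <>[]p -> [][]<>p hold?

G4

The schema corresponds to a generalized confluence (Geach) condition: forall x forall y forall z ((xRy & x R^2 z) -> exists w (yRw & zRw)).
G1: fails — uRv, uR²v but no t with vRt and vRt.
G2: fails — sRs, sR²v but no w with sRw and vRw.
G3: fails — uRu, uR²w but no t with uRt and wRt.
G4: ✓.
Valid on: G4.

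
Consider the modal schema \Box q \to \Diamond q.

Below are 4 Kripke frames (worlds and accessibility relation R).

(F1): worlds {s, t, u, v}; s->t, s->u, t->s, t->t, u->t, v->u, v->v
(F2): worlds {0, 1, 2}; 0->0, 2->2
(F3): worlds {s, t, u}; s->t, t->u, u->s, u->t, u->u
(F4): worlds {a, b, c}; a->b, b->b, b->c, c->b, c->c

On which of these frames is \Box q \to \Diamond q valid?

The schema corresponds to seriality: \forall x \exists y Rxy.
(F1): ✓.
(F2): fails — world 1 has no successor.
(F3): ✓.
(F4): ✓.
Valid on: (F1), (F3), (F4).

(F1), (F3), (F4)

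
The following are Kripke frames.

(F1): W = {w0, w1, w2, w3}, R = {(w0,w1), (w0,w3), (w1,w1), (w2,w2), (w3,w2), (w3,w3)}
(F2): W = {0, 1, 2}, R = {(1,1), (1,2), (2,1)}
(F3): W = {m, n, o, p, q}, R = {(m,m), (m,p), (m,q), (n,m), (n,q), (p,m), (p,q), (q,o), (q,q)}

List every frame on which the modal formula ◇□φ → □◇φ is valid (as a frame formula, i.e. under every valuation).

(F2)

This is the axiom for convergence; its first-order frame correspondent is ∀x ∀y ∀z (Rxy ∧ Rxz → ∃w (Ryw ∧ Rzw)).
(F1): fails — Rw0w1 and Rw0w3 but w1 and w3 have no common successor.
(F2): condition met.
(F3): fails — Rqq and Rqo but q and o have no common successor.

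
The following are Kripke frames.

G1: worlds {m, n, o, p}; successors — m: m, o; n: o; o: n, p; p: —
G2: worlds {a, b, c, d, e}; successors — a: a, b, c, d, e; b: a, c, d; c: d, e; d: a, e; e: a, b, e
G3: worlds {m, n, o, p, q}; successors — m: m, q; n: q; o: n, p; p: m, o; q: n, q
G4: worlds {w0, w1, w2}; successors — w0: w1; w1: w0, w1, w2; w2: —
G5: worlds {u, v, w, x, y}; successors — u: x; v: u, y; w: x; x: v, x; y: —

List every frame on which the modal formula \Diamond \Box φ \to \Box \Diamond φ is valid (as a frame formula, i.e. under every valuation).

G2

Frame correspondent (Sahlqvist): \forall x \forall y \forall z (Rxy \wedge Rxz \to \exists w (Ryw \wedge Rzw)) — i.e. convergence.
G1: fails — Rmo and Rmm but o and m have no common successor.
G2: satisfies the condition.
G3: fails — Ron and Rop but n and p have no common successor.
G4: fails — Rw1w2 and Rw1w2 but w2 and w2 have no common successor.
G5: fails — Rvu and Rvy but u and y have no common successor.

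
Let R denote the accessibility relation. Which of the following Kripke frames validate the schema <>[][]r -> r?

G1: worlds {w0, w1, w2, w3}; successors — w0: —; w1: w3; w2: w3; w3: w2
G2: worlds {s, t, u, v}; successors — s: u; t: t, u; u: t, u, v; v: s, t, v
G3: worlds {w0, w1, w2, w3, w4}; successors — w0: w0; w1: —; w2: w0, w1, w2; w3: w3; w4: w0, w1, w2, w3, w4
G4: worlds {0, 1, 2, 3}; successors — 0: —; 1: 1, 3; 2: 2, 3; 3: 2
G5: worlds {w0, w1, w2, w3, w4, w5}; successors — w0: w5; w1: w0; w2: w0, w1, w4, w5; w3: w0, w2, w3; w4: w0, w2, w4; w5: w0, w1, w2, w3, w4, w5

Frame correspondent (Sahlqvist): forall x forall y (xRy -> exists w (y R^2 w & x = w)) — i.e. a generalized confluence (Geach) condition.
G1: fails — w1Rw3 but no w with w3R²w and w1=w.
G2: satisfies the condition.
G3: fails — w2Rw0 but no w with w0R²w and w2=w.
G4: fails — 1R3 but no w with 3R²w and 1=w.
G5: fails — w2Rw1 but no w with w1R²w and w2=w.

G2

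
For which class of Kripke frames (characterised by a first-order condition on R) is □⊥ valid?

Emptiness of R

This schema is the Ver axiom.
Its frame correspondent is emptiness of R — ∀x ∀y ¬Rxy.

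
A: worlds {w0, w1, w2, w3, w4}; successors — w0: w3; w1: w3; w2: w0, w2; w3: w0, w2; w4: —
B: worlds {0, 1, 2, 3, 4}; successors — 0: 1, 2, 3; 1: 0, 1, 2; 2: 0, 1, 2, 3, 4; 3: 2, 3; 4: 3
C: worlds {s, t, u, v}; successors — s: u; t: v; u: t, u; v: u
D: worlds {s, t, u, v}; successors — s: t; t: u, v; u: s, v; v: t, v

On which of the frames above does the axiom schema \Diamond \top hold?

The schema corresponds to seriality: \forall x \exists y Rxy.
A: fails — world w4 has no successor.
B: satisfies the condition.
C: satisfies the condition.
D: satisfies the condition.
Valid on: B, C, D.

B, C, D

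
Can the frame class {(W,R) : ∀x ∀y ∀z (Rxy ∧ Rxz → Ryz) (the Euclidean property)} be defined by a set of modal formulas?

Definable; ◇q → □◇q defines it

Yes: it is the Euclidean property, defined by the 5 schema ◇q → □◇q.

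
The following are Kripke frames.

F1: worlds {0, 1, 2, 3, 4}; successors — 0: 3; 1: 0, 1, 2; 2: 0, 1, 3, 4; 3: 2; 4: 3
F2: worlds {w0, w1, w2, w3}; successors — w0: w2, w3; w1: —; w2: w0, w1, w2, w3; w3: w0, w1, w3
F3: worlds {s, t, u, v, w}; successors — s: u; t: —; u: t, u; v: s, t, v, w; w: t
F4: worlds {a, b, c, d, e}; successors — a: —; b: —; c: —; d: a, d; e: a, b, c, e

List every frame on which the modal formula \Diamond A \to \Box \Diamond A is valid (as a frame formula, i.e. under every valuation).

This is the axiom for the Euclidean property; its first-order frame correspondent is \forall x \forall y \forall z (Rxy \wedge Rxz \to Ryz).
F1: fails — R03 and R03 but not R33.
F2: fails — Rw0w3 and Rw0w2 but not Rw3w2.
F3: fails — Rut and Rut but not Rtt.
F4: fails — Rda and Rdd but not Rad.
Valid on no frame.

none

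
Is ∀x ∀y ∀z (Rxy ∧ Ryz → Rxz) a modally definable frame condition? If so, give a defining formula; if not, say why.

The condition is transitivity. A defining modal formula is □p → □□p.
Suppose □p→□□p is valid. Take Rxy, Ryz and set V(p)={w : Rxw}. Then □p at x, so □□p at x, so □p at y, so p at z, i.e. Rxz.

Yes, by □p → □□p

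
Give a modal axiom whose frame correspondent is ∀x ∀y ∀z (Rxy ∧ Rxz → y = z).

◇q → □q

A defining formula is ◇q → □q (the CD axiom).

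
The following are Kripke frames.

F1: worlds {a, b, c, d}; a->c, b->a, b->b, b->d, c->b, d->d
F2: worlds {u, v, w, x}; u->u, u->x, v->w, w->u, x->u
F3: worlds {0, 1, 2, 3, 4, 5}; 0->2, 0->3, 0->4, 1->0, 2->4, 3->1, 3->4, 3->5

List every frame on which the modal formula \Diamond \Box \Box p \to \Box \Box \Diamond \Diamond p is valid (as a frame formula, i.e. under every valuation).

F2

This is the axiom for a generalized confluence (Geach) condition; its first-order frame correspondent is \forall x \forall y \forall z ((xRy \wedge x R^2 z) \to \exists w (y R^2 w \wedge z R^2 w)).
F1: fails — bRa, bR²d but no w with aR²w and dR²w.
F2: holds.
F3: fails — 0R2, 0R²1 but no w with 2R²w and 1R²w.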